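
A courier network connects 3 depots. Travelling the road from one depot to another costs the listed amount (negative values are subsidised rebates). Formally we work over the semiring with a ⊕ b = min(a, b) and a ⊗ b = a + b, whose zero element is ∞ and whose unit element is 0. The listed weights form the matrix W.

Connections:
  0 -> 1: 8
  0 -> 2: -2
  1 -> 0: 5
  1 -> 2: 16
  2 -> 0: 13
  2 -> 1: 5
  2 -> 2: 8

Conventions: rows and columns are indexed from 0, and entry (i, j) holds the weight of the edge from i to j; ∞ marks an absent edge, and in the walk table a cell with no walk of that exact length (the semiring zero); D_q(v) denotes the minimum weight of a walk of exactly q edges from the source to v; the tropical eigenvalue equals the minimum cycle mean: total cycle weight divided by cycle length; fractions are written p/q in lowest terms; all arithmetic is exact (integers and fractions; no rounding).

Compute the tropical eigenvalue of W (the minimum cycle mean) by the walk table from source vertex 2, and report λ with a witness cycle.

q=0: [∞, ∞, 0]
q=1: [13, 5, 8]
q=2: [10, 13, 11]
q=3: [18, 16, 8]
Optimal cycle mean attained by: cycle 0->2->1->0, total (-2) + 5 + 5, length 3.
Answer: λ = 8/3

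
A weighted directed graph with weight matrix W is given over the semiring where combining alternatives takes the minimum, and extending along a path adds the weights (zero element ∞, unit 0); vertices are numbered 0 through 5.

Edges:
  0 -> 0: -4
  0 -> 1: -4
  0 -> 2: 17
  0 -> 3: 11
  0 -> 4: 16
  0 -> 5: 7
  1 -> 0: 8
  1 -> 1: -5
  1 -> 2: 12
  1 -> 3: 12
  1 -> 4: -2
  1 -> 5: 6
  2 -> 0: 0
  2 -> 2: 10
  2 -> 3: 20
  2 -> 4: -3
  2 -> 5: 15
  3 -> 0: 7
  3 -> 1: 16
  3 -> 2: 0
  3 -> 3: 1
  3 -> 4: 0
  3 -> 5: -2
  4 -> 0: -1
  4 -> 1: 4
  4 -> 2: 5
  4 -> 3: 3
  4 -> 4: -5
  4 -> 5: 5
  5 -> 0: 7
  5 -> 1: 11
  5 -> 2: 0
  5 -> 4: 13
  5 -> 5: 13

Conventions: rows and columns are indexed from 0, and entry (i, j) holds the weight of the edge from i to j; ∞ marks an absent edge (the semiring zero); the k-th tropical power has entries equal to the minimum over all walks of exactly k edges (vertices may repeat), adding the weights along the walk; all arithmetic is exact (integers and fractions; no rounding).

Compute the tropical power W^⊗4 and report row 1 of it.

W^⊗2:
  [-8, -9, 7, 7, -6, 2]
  [-3, -10, 3, 1, -7, 1]
  [-4, -4, 2, 0, -8, 2]
  [-1, 3, -2, 2, -5, -1]
  [-6, -5, 0, -2, -10, 0]
  [0, 3, 10, 16, -3, 14]
W^⊗3:
  [-12, -14, -1, -3, -11, -3]
  [-8, -15, -2, -4, -12, -4]
  [-9, -9, -3, -5, -13, -3]
  [-6, -5, -1, -2, -10, 0]
  [-11, -10, -5, -7, -15, -5]
  [-4, -4, 2, 0, -8, 2]
W^⊗4:
  [-16, -19, -6, -8, -16, -8]
  [-13, -20, -7, -9, -17, -9]
  [-14, -14, -8, -10, -18, -8]
  [-11, -10, -5, -7, -15, -5]
  [-16, -15, -10, -12, -20, -10]
  [-9, -9, -3, -5, -13, -3]
Answer: row 1 of W^⊗4 = [-13, -20, -7, -9, -17, -9]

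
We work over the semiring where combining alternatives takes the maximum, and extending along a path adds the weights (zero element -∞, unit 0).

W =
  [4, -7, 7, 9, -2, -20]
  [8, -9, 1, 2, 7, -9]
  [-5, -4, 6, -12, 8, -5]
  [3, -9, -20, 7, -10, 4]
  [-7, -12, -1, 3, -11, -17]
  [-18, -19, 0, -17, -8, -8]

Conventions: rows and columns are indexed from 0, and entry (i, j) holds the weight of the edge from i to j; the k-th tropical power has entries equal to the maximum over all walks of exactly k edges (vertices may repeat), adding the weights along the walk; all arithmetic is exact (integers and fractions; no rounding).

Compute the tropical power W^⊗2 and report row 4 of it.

W^⊗2:
  [12, 3, 13, 16, 15, 13]
  [12, 1, 15, 17, 9, 6]
  [4, 2, 12, 11, 14, 1]
  [10, -2, 10, 14, 1, 11]
  [6, -5, 5, 10, 7, 7]
  [-5, -4, 6, -5, 8, -5]
Answer: row 4 of W^⊗2 = [6, -5, 5, 10, 7, 7]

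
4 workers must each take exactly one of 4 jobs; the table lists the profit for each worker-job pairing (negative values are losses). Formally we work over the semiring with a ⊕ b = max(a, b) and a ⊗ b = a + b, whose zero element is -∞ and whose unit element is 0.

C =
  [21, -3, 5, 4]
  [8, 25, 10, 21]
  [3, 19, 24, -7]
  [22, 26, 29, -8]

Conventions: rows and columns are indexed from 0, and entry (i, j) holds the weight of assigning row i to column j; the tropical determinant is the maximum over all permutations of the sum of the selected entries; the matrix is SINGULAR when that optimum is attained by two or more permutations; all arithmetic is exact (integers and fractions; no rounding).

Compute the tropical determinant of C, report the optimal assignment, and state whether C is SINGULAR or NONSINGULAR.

σ = (0, 1, 2, 3): 21 + 25 + 24 + (-8) = 62
σ = (0, 1, 3, 2): 21 + 25 + (-7) + 29 = 68
σ = (0, 2, 1, 3): 21 + 10 + 19 + (-8) = 42
σ = (0, 2, 3, 1): 21 + 10 + (-7) + 26 = 50
σ = (0, 3, 1, 2): 21 + 21 + 19 + 29 = 90
σ = (0, 3, 2, 1): 21 + 21 + 24 + 26 = 92
σ = (1, 0, 2, 3): (-3) + 8 + 24 + (-8) = 21
σ = (1, 0, 3, 2): (-3) + 8 + (-7) + 29 = 27
σ = (1, 2, 0, 3): (-3) + 10 + 3 + (-8) = 2
σ = (1, 2, 3, 0): (-3) + 10 + (-7) + 22 = 22
σ = (1, 3, 0, 2): (-3) + 21 + 3 + 29 = 50
σ = (1, 3, 2, 0): (-3) + 21 + 24 + 22 = 64
σ = (2, 0, 1, 3): 5 + 8 + 19 + (-8) = 24
σ = (2, 0, 3, 1): 5 + 8 + (-7) + 26 = 32
σ = (2, 1, 0, 3): 5 + 25 + 3 + (-8) = 25
σ = (2, 1, 3, 0): 5 + 25 + (-7) + 22 = 45
σ = (2, 3, 0, 1): 5 + 21 + 3 + 26 = 55
σ = (2, 3, 1, 0): 5 + 21 + 19 + 22 = 67
σ = (3, 0, 1, 2): 4 + 8 + 19 + 29 = 60
σ = (3, 0, 2, 1): 4 + 8 + 24 + 26 = 62
σ = (3, 1, 0, 2): 4 + 25 + 3 + 29 = 61
σ = (3, 1, 2, 0): 4 + 25 + 24 + 22 = 75
σ = (3, 2, 0, 1): 4 + 10 + 3 + 26 = 43
σ = (3, 2, 1, 0): 4 + 10 + 19 + 22 = 55
Optimal value attained by: σ = (0, 3, 2, 1).
Answer: det⊕(C) = 92; verdict: NONSINGULAR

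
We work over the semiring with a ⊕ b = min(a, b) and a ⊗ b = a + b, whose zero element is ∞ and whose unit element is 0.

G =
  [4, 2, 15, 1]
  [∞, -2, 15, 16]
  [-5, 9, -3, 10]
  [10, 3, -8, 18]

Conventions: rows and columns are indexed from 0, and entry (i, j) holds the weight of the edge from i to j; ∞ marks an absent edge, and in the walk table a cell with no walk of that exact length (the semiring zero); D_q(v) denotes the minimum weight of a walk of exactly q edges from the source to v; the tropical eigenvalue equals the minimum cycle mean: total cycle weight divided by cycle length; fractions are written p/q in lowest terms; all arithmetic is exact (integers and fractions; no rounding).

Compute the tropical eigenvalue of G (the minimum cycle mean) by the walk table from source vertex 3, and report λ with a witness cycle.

q=0: [∞, ∞, ∞, 0]
q=1: [10, 3, -8, 18]
q=2: [-13, 1, -11, 2]
q=3: [-16, -11, -14, -12]
q=4: [-19, -14, -20, -15]
Optimal cycle mean attained by: cycle 0->3->2->0, total 1 + (-8) + (-5), length 3.
Answer: λ = -4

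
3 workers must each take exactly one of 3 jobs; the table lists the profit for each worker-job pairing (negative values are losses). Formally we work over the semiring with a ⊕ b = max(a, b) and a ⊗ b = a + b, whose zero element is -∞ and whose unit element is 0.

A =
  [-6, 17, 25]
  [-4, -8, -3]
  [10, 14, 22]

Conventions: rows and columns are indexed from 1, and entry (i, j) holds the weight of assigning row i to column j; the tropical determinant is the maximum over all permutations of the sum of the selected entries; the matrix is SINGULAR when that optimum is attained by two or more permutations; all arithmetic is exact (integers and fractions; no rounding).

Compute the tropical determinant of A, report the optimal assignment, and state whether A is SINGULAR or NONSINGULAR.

σ = (1, 2, 3): (-6) + (-8) + 22 = 8
σ = (1, 3, 2): (-6) + (-3) + 14 = 5
σ = (2, 1, 3): 17 + (-4) + 22 = 35
σ = (2, 3, 1): 17 + (-3) + 10 = 24
σ = (3, 1, 2): 25 + (-4) + 14 = 35
σ = (3, 2, 1): 25 + (-8) + 10 = 27
Optimal value attained by: σ = (2, 1, 3).
Answer: det⊕(A) = 35; verdict: SINGULAR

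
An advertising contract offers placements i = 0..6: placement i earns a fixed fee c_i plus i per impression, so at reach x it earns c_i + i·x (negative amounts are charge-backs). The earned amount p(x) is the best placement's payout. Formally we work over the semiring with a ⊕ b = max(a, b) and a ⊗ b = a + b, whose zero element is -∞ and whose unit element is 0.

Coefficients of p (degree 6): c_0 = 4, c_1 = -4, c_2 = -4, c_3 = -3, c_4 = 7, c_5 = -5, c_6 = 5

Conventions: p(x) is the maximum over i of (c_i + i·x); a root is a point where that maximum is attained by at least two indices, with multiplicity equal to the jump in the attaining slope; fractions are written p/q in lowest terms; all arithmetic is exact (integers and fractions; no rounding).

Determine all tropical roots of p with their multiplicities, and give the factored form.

hull edge (i=0, c=4) to (i=4, c=7): slope 3/4, span 4
hull edge (i=4, c=7) to (i=6, c=5): slope -1, span 2
Factored form: p(x) = 5 ⊗ (x ⊕ (-3/4)) ⊗ (x ⊕ (-3/4)) ⊗ (x ⊕ (-3/4)) ⊗ (x ⊕ (-3/4)) ⊗ (x ⊕ 1) ⊗ (x ⊕ 1)
Answer: roots = -3/4 (mult 4), 1 (mult 2)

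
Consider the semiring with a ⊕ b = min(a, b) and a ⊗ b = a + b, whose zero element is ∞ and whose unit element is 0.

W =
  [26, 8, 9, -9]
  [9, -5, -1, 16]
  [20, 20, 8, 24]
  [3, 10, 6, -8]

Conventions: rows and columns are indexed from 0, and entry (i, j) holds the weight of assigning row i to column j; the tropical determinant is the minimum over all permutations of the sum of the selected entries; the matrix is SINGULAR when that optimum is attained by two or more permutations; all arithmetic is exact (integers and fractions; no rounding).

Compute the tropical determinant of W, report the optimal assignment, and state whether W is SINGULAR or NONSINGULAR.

σ = (0, 1, 2, 3): 26 + (-5) + 8 + (-8) = 21
σ = (0, 1, 3, 2): 26 + (-5) + 24 + 6 = 51
σ = (0, 2, 1, 3): 26 + (-1) + 20 + (-8) = 37
σ = (0, 2, 3, 1): 26 + (-1) + 24 + 10 = 59
σ = (0, 3, 1, 2): 26 + 16 + 20 + 6 = 68
σ = (0, 3, 2, 1): 26 + 16 + 8 + 10 = 60
σ = (1, 0, 2, 3): 8 + 9 + 8 + (-8) = 17
σ = (1, 0, 3, 2): 8 + 9 + 24 + 6 = 47
σ = (1, 2, 0, 3): 8 + (-1) + 20 + (-8) = 19
σ = (1, 2, 3, 0): 8 + (-1) + 24 + 3 = 34
σ = (1, 3, 0, 2): 8 + 16 + 20 + 6 = 50
σ = (1, 3, 2, 0): 8 + 16 + 8 + 3 = 35
σ = (2, 0, 1, 3): 9 + 9 + 20 + (-8) = 30
σ = (2, 0, 3, 1): 9 + 9 + 24 + 10 = 52
σ = (2, 1, 0, 3): 9 + (-5) + 20 + (-8) = 16
σ = (2, 1, 3, 0): 9 + (-5) + 24 + 3 = 31
σ = (2, 3, 0, 1): 9 + 16 + 20 + 10 = 55
σ = (2, 3, 1, 0): 9 + 16 + 20 + 3 = 48
σ = (3, 0, 1, 2): (-9) + 9 + 20 + 6 = 26
σ = (3, 0, 2, 1): (-9) + 9 + 8 + 10 = 18
σ = (3, 1, 0, 2): (-9) + (-5) + 20 + 6 = 12
σ = (3, 1, 2, 0): (-9) + (-5) + 8 + 3 = -3
σ = (3, 2, 0, 1): (-9) + (-1) + 20 + 10 = 20
σ = (3, 2, 1, 0): (-9) + (-1) + 20 + 3 = 13
Optimal value attained by: σ = (3, 1, 2, 0).
Answer: det⊕(W) = -3; verdict: NONSINGULAR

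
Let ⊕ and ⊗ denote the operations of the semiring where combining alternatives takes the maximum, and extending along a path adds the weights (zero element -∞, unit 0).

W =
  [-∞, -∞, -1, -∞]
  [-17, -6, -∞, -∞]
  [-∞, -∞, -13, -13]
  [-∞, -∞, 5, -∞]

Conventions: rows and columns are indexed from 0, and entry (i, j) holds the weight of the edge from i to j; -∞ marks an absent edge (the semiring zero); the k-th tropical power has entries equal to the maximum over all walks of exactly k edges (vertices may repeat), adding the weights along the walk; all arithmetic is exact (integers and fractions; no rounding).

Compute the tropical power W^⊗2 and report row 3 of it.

W^⊗2:
  [-∞, -∞, -14, -14]
  [-23, -12, -18, -∞]
  [-∞, -∞, -8, -26]
  [-∞, -∞, -8, -8]
Answer: row 3 of W^⊗2 = [-∞, -∞, -8, -8]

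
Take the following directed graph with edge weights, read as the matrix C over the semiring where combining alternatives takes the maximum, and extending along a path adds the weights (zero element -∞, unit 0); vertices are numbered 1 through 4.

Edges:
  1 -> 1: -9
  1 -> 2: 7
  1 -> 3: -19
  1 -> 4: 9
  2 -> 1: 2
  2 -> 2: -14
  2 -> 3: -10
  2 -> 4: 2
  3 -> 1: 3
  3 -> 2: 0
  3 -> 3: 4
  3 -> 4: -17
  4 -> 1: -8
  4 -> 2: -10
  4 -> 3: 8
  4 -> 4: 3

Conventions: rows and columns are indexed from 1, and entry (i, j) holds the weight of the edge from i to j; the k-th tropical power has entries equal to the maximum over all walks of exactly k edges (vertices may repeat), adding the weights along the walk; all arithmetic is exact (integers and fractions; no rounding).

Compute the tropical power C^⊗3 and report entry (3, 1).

C^⊗2:
  [9, -1, 17, 12]
  [-6, 9, 10, 11]
  [7, 10, 8, 12]
  [11, 8, 12, 6]
C^⊗3:
  [20, 17, 21, 18]
  [13, 10, 19, 14]
  [12, 14, 20, 16]
  [15, 18, 16, 20]
Key observation: the optimum is the walk 3->1->2->1, with weight 3 + 7 + 2 = 12.
Optimal value attained by: walk 3->1->2->1.
Answer: (C^⊗3)[3][1] = 12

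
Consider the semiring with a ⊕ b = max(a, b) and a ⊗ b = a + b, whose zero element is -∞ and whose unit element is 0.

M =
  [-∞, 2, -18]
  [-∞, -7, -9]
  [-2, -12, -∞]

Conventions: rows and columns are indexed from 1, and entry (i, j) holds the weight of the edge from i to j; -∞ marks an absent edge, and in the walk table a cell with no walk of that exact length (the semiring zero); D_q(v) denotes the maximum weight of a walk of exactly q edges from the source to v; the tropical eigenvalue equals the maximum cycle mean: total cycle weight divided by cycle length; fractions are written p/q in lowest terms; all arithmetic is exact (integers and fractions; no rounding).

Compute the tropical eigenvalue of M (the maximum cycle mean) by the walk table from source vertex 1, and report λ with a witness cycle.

q=0: [0, -∞, -∞]
q=1: [-∞, 2, -18]
q=2: [-20, -5, -7]
q=3: [-9, -12, -14]
Optimal cycle mean attained by: cycle 1->2->3->1, total 2 + (-9) + (-2), length 3.
Answer: λ = -3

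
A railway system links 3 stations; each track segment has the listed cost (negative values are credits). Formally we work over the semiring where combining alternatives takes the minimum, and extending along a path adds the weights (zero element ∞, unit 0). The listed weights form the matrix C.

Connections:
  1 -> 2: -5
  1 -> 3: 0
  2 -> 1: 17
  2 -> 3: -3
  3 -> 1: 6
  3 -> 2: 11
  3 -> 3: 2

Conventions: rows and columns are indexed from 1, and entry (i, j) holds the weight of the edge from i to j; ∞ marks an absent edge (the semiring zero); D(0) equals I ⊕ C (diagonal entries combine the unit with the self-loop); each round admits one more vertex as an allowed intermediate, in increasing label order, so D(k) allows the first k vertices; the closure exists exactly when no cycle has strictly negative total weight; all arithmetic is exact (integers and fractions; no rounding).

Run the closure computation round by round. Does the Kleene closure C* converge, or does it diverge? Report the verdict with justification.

D(0):
  [0, -5, 0]
  [17, 0, -3]
  [6, 11, 0]
D(1):
  [0, -5, 0]
  [17, 0, -3]
  [6, 1, 0]
Detection: at round 2, diagonal entry (3, 3) turns strictly negative.
Key observation: the cycle 3->1->2->3 has total weight 6 + (-5) + (-3), which is strictly negative.
Answer: DIVERGES — negative cycle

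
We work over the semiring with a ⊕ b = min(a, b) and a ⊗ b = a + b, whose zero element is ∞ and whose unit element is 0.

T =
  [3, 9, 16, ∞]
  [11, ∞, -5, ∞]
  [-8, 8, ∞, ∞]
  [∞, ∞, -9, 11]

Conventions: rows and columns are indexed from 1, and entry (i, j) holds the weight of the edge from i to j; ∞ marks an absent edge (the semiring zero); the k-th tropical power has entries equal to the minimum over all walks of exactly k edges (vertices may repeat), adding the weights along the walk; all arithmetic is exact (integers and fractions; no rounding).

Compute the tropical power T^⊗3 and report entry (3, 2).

T^⊗2:
  [6, 12, 4, ∞]
  [-13, 3, 27, ∞]
  [-5, 1, 3, ∞]
  [-17, -1, 2, 22]
T^⊗3:
  [-4, 12, 7, ∞]
  [-10, -4, -2, ∞]
  [-5, 4, -4, ∞]
  [-14, -8, -6, 33]
Key observation: the optimum is the walk 3->1->1->2, with weight (-8) + 3 + 9 = 4.
Optimal value attained by: walk 3->1->1->2.
Answer: (T^⊗3)[3][2] = 4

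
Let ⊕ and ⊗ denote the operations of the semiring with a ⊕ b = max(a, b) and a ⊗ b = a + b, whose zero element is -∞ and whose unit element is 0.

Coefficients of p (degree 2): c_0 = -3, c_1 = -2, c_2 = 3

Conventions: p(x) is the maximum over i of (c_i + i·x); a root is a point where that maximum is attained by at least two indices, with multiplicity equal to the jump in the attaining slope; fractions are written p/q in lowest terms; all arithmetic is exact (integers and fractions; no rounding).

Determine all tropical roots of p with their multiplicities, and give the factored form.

hull edge (i=0, c=-3) to (i=2, c=3): slope 3, span 2
Factored form: p(x) = 3 ⊗ (x ⊕ (-3)) ⊗ (x ⊕ (-3))
Answer: roots = -3 (mult 2)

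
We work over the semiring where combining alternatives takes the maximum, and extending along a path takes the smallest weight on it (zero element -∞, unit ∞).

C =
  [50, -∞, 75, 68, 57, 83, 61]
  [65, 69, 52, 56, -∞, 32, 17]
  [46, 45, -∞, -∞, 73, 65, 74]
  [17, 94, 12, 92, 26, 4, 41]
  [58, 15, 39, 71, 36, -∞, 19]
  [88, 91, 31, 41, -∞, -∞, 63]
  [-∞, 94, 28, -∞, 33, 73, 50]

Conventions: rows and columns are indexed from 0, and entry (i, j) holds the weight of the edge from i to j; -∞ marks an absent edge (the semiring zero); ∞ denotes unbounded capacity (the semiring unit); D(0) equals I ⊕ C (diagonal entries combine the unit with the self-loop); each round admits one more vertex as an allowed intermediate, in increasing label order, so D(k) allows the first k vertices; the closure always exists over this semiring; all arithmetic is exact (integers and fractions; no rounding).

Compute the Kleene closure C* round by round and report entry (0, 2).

D(0):
  [∞, -∞, 75, 68, 57, 83, 61]
  [65, ∞, 52, 56, -∞, 32, 17]
  [46, 45, ∞, -∞, 73, 65, 74]
  [17, 94, 12, ∞, 26, 4, 41]
  [58, 15, 39, 71, ∞, -∞, 19]
  [88, 91, 31, 41, -∞, ∞, 63]
  [-∞, 94, 28, -∞, 33, 73, ∞]
D(1):
  [∞, -∞, 75, 68, 57, 83, 61]
  [65, ∞, 65, 65, 57, 65, 61]
  [46, 45, ∞, 46, 73, 65, 74]
  [17, 94, 17, ∞, 26, 17, 41]
  [58, 15, 58, 71, ∞, 58, 58]
  [88, 91, 75, 68, 57, ∞, 63]
  [-∞, 94, 28, -∞, 33, 73, ∞]
D(2):
  [∞, -∞, 75, 68, 57, 83, 61]
  [65, ∞, 65, 65, 57, 65, 61]
  [46, 45, ∞, 46, 73, 65, 74]
  [65, 94, 65, ∞, 57, 65, 61]
  [58, 15, 58, 71, ∞, 58, 58]
  [88, 91, 75, 68, 57, ∞, 63]
  [65, 94, 65, 65, 57, 73, ∞]
D(3):
  [∞, 45, 75, 68, 73, 83, 74]
  [65, ∞, 65, 65, 65, 65, 65]
  [46, 45, ∞, 46, 73, 65, 74]
  [65, 94, 65, ∞, 65, 65, 65]
  [58, 45, 58, 71, ∞, 58, 58]
  [88, 91, 75, 68, 73, ∞, 74]
  [65, 94, 65, 65, 65, 73, ∞]
D(4):
  [∞, 68, 75, 68, 73, 83, 74]
  [65, ∞, 65, 65, 65, 65, 65]
  [46, 46, ∞, 46, 73, 65, 74]
  [65, 94, 65, ∞, 65, 65, 65]
  [65, 71, 65, 71, ∞, 65, 65]
  [88, 91, 75, 68, 73, ∞, 74]
  [65, 94, 65, 65, 65, 73, ∞]
D(5):
  [∞, 71, 75, 71, 73, 83, 74]
  [65, ∞, 65, 65, 65, 65, 65]
  [65, 71, ∞, 71, 73, 65, 74]
  [65, 94, 65, ∞, 65, 65, 65]
  [65, 71, 65, 71, ∞, 65, 65]
  [88, 91, 75, 71, 73, ∞, 74]
  [65, 94, 65, 65, 65, 73, ∞]
D(6):
  [∞, 83, 75, 71, 73, 83, 74]
  [65, ∞, 65, 65, 65, 65, 65]
  [65, 71, ∞, 71, 73, 65, 74]
  [65, 94, 65, ∞, 65, 65, 65]
  [65, 71, 65, 71, ∞, 65, 65]
  [88, 91, 75, 71, 73, ∞, 74]
  [73, 94, 73, 71, 73, 73, ∞]
D(7):
  [∞, 83, 75, 71, 73, 83, 74]
  [65, ∞, 65, 65, 65, 65, 65]
  [73, 74, ∞, 71, 73, 73, 74]
  [65, 94, 65, ∞, 65, 65, 65]
  [65, 71, 65, 71, ∞, 65, 65]
  [88, 91, 75, 71, 73, ∞, 74]
  [73, 94, 73, 71, 73, 73, ∞]
Answer: C*[0][2] = 75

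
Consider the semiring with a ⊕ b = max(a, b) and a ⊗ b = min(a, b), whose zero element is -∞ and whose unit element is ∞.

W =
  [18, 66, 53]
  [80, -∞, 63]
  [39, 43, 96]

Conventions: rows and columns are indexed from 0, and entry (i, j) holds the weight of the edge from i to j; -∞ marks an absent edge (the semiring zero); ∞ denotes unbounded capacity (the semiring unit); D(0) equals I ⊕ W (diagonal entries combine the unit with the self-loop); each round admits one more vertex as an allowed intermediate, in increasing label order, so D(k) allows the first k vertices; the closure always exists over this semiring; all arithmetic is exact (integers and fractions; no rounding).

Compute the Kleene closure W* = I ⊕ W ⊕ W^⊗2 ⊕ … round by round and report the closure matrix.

D(0):
  [∞, 66, 53]
  [80, ∞, 63]
  [39, 43, ∞]
D(1):
  [∞, 66, 53]
  [80, ∞, 63]
  [39, 43, ∞]
D(2):
  [∞, 66, 63]
  [80, ∞, 63]
  [43, 43, ∞]
D(3):
  [∞, 66, 63]
  [80, ∞, 63]
  [43, 43, ∞]
Answer: W* = [[∞, 66, 63], [80, ∞, 63], [43, 43, ∞]]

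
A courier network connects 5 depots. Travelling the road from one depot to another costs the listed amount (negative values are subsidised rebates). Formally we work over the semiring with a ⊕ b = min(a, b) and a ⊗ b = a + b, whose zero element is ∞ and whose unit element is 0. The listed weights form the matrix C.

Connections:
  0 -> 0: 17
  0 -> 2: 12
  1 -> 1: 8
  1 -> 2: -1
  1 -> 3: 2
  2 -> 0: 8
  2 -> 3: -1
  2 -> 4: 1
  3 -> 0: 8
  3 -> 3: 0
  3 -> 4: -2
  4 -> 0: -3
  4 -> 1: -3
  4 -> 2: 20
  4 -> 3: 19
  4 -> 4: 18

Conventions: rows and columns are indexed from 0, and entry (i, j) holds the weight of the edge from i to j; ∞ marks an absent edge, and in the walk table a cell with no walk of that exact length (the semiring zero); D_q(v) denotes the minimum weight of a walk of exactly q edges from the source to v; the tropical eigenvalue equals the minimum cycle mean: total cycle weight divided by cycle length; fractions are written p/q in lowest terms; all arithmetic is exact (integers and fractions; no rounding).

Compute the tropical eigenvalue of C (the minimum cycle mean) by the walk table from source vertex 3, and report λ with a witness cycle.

q=0: [∞, ∞, ∞, 0, ∞]
q=1: [8, ∞, ∞, 0, -2]
q=2: [-5, -5, 18, 0, -2]
q=3: [-5, -5, -6, -3, -2]
q=4: [-5, -5, -6, -7, -5]
q=5: [-8, -8, -6, -7, -9]
Optimal cycle mean attained by: cycle 1->2->3->4->1, total (-1) + (-1) + (-2) + (-3), length 4.
Answer: λ = -7/4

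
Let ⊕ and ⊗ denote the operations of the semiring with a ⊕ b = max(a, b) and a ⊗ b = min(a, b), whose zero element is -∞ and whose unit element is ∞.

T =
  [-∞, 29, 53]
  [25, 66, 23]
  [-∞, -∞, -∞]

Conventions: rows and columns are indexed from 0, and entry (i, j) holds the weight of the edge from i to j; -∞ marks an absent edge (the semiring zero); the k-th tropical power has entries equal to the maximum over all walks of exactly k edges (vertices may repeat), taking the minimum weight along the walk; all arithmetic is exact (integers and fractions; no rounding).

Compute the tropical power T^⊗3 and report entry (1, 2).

T^⊗2:
  [25, 29, 23]
  [25, 66, 25]
  [-∞, -∞, -∞]
T^⊗3:
  [25, 29, 25]
  [25, 66, 25]
  [-∞, -∞, -∞]
Key observation: the optimum is the walk 1->1->0->2, with weight 66 min 25 min 53 = 25.
Optimal value attained by: walk 1->1->0->2.
Answer: (T^⊗3)[1][2] = 25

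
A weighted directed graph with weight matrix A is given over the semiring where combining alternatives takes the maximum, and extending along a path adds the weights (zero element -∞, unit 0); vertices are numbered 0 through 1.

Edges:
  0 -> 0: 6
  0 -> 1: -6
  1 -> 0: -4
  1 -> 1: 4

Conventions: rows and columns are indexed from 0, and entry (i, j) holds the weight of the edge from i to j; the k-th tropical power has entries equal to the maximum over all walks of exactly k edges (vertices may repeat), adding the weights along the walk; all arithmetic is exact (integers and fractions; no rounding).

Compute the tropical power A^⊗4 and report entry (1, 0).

A^⊗2:
  [12, 0]
  [2, 8]
A^⊗3:
  [18, 6]
  [8, 12]
A^⊗4:
  [24, 12]
  [14, 16]
Key observation: the optimum is the walk 1->0->0->0->0, with weight (-4) + 6 + 6 + 6 = 14.
Optimal value attained by: walk 1->0->0->0->0.
Answer: (A^⊗4)[1][0] = 14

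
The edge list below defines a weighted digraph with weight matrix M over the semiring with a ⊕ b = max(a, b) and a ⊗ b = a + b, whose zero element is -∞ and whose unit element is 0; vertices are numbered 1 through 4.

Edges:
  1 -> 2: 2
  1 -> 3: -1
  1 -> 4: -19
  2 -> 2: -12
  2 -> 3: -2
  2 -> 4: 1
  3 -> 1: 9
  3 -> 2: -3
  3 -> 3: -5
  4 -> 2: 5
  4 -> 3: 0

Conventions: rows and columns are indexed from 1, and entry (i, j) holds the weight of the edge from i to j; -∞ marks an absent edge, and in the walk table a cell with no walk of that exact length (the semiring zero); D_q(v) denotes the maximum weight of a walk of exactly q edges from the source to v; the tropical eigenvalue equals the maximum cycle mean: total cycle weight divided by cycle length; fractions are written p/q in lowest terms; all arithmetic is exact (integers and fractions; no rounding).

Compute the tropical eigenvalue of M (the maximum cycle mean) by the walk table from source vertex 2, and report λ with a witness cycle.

q=0: [-∞, 0, -∞, -∞]
q=1: [-∞, -12, -2, 1]
q=2: [7, 6, 1, -11]
q=3: [10, 9, 6, 7]
q=4: [15, 12, 9, 10]
Optimal cycle mean attained by: cycle 1->3->1, total (-1) + 9, length 2.
Answer: λ = 4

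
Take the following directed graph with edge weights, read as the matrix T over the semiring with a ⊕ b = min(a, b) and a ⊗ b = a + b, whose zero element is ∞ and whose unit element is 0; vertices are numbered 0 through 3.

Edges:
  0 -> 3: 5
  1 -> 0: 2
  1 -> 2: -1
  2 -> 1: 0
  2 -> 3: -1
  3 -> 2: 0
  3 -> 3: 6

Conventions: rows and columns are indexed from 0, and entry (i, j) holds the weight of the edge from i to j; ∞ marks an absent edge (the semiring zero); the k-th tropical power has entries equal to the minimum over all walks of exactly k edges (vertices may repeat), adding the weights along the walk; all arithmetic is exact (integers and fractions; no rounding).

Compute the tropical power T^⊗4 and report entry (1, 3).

T^⊗2:
  [∞, ∞, 5, 11]
  [∞, -1, ∞, -2]
  [2, ∞, -1, 5]
  [∞, 0, 6, -1]
T^⊗3:
  [∞, 5, 11, 4]
  [1, ∞, -2, 4]
  [∞, -1, 5, -2]
  [2, 6, -1, 5]
T^⊗4:
  [7, 11, 4, 10]
  [∞, -2, 4, -3]
  [1, 5, -2, 4]
  [8, -1, 5, -2]
Key observation: the optimum is the walk 1->2->1->2->3, with weight (-1) + 0 + (-1) + (-1) = -3.
Optimal value attained by: walk 1->2->1->2->3.
Answer: (T^⊗4)[1][3] = -3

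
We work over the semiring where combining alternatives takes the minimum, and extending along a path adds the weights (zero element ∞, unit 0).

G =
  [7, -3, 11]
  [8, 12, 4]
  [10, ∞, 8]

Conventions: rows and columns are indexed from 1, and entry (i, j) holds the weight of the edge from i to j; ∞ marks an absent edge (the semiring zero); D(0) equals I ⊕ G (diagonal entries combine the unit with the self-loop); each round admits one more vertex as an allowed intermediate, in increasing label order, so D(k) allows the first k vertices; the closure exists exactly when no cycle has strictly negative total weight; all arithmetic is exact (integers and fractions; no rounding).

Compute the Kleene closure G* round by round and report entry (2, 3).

D(0):
  [0, -3, 11]
  [8, 0, 4]
  [10, ∞, 0]
D(1):
  [0, -3, 11]
  [8, 0, 4]
  [10, 7, 0]
D(2):
  [0, -3, 1]
  [8, 0, 4]
  [10, 7, 0]
D(3):
  [0, -3, 1]
  [8, 0, 4]
  [10, 7, 0]
Answer: G*[2][3] = 4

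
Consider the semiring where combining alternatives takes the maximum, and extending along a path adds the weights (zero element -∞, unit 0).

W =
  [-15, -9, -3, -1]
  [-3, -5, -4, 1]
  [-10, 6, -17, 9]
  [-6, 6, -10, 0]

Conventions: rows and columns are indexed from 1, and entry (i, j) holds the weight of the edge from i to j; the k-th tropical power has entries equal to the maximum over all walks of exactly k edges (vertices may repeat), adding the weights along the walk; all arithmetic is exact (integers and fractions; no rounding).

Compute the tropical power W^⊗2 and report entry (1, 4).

W^⊗2:
  [-7, 5, -11, 6]
  [-5, 7, -6, 5]
  [3, 15, 2, 9]
  [3, 6, 2, 7]
Key observation: the optimum is the walk 1->3->4, with weight (-3) + 9 = 6.
Optimal value attained by: walk 1->3->4.
Answer: (W^⊗2)[1][4] = 6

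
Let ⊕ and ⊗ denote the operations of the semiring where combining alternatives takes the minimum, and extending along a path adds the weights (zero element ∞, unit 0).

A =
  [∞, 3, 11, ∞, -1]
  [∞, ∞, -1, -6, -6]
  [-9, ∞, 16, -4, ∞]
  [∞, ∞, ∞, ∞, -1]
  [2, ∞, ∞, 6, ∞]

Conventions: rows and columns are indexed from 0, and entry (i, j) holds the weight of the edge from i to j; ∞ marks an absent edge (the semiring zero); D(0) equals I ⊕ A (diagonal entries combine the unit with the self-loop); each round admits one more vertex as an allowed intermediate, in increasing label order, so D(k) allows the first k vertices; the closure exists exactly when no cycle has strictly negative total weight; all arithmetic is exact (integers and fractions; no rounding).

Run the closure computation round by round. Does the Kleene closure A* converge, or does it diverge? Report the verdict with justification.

D(0):
  [0, 3, 11, ∞, -1]
  [∞, 0, -1, -6, -6]
  [-9, ∞, 0, -4, ∞]
  [∞, ∞, ∞, 0, -1]
  [2, ∞, ∞, 6, 0]
D(1):
  [0, 3, 11, ∞, -1]
  [∞, 0, -1, -6, -6]
  [-9, -6, 0, -4, -10]
  [∞, ∞, ∞, 0, -1]
  [2, 5, 13, 6, 0]
Detection: at round 2, diagonal entry (2, 2) turns strictly negative.
Key observation: the cycle 2->0->1->2 has total weight (-9) + 3 + (-1), which is strictly negative.
Answer: DIVERGES — negative cycle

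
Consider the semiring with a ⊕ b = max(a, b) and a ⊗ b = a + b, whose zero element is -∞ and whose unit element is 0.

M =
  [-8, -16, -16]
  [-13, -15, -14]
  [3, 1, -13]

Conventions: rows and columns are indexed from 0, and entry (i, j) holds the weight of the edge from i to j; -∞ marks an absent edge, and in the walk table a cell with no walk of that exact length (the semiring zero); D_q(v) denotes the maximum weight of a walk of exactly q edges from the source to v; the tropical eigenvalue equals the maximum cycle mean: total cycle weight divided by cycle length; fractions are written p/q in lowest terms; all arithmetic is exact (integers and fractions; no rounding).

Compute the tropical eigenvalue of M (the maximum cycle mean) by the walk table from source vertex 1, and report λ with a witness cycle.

q=0: [-∞, 0, -∞]
q=1: [-13, -15, -14]
q=2: [-11, -13, -27]
q=3: [-19, -26, -27]
Optimal cycle mean attained by: cycle 0->2->0, total (-16) + 3, length 2.
Answer: λ = -13/2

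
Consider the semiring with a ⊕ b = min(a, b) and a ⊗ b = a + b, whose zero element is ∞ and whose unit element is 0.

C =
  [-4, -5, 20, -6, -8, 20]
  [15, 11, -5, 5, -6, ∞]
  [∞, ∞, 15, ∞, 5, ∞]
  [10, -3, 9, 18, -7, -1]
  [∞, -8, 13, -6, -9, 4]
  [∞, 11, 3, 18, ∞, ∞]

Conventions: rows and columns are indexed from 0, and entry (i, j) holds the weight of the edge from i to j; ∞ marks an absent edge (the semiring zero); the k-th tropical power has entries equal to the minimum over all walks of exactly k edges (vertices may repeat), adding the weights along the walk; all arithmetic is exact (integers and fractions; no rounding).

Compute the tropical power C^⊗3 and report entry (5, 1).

C^⊗2:
  [-8, -16, -10, -14, -17, -7]
  [11, -14, 6, -12, -15, -2]
  [∞, -3, 18, -1, -4, 9]
  [6, -15, -8, -13, -16, -3]
  [4, -17, -13, -15, -18, -7]
  [26, 15, 6, 16, 5, 17]
C^⊗3:
  [-12, -25, -21, -23, -26, -15]
  [-2, -23, -19, -21, -24, -13]
  [9, -12, -8, -10, -13, -2]
  [-3, -24, -20, -22, -25, -14]
  [-5, -26, -22, -24, -27, -16]
  [22, -3, 10, -1, -4, 9]
Key observation: the optimum is the walk 5->1->4->1, with weight 11 + (-6) + (-8) = -3.
Optimal value attained by: walk 5->1->4->1.
Answer: (C^⊗3)[5][1] = -3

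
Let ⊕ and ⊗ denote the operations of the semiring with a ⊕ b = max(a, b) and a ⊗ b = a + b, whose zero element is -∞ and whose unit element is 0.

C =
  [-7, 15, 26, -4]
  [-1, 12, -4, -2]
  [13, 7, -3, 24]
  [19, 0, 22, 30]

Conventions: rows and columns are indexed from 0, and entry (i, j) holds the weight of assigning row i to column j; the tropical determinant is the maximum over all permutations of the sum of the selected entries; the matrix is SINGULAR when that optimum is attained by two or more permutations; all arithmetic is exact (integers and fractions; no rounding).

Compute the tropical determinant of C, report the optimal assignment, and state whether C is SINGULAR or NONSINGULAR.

σ = (0, 1, 2, 3): (-7) + 12 + (-3) + 30 = 32
σ = (0, 1, 3, 2): (-7) + 12 + 24 + 22 = 51
σ = (0, 2, 1, 3): (-7) + (-4) + 7 + 30 = 26
σ = (0, 2, 3, 1): (-7) + (-4) + 24 + 0 = 13
σ = (0, 3, 1, 2): (-7) + (-2) + 7 + 22 = 20
σ = (0, 3, 2, 1): (-7) + (-2) + (-3) + 0 = -12
σ = (1, 0, 2, 3): 15 + (-1) + (-3) + 30 = 41
σ = (1, 0, 3, 2): 15 + (-1) + 24 + 22 = 60
σ = (1, 2, 0, 3): 15 + (-4) + 13 + 30 = 54
σ = (1, 2, 3, 0): 15 + (-4) + 24 + 19 = 54
σ = (1, 3, 0, 2): 15 + (-2) + 13 + 22 = 48
σ = (1, 3, 2, 0): 15 + (-2) + (-3) + 19 = 29
σ = (2, 0, 1, 3): 26 + (-1) + 7 + 30 = 62
σ = (2, 0, 3, 1): 26 + (-1) + 24 + 0 = 49
σ = (2, 1, 0, 3): 26 + 12 + 13 + 30 = 81
σ = (2, 1, 3, 0): 26 + 12 + 24 + 19 = 81
σ = (2, 3, 0, 1): 26 + (-2) + 13 + 0 = 37
σ = (2, 3, 1, 0): 26 + (-2) + 7 + 19 = 50
σ = (3, 0, 1, 2): (-4) + (-1) + 7 + 22 = 24
σ = (3, 0, 2, 1): (-4) + (-1) + (-3) + 0 = -8
σ = (3, 1, 0, 2): (-4) + 12 + 13 + 22 = 43
σ = (3, 1, 2, 0): (-4) + 12 + (-3) + 19 = 24
σ = (3, 2, 0, 1): (-4) + (-4) + 13 + 0 = 5
σ = (3, 2, 1, 0): (-4) + (-4) + 7 + 19 = 18
Optimal value attained by: σ = (2, 1, 0, 3).
Answer: det⊕(C) = 81; verdict: SINGULAR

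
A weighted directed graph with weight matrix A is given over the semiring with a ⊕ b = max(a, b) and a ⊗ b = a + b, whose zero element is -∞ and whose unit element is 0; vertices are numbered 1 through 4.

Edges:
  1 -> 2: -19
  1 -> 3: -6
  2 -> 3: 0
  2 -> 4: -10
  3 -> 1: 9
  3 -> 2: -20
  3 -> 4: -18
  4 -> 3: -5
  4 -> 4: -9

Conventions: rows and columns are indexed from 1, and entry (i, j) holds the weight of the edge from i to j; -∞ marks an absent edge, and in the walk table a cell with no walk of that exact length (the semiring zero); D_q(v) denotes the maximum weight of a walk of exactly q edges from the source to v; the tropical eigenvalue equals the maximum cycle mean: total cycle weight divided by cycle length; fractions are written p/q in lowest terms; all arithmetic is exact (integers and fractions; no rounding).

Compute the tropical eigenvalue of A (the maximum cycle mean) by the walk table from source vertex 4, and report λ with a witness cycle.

q=0: [-∞, -∞, -∞, 0]
q=1: [-∞, -∞, -5, -9]
q=2: [4, -25, -14, -18]
q=3: [-5, -15, -2, -27]
q=4: [7, -22, -11, -20]
Optimal cycle mean attained by: cycle 1->3->1, total (-6) + 9, length 2.
Answer: λ = 3/2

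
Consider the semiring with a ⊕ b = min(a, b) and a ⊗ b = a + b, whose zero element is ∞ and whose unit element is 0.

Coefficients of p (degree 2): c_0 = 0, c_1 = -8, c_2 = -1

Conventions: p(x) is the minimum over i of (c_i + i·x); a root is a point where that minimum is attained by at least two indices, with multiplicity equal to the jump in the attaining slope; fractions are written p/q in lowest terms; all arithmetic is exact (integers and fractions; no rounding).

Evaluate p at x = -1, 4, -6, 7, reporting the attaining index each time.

p(-1) = min(0+0·(-1)=0, -8+1·(-1)=-9, -1+2·(-1)=-3) = -9 (attained by i=1)
p(4) = min(0+0·4=0, -8+1·4=-4, -1+2·4=7) = -4 (attained by i=1)
p(-6) = min(0+0·(-6)=0, -8+1·(-6)=-14, -1+2·(-6)=-13) = -14 (attained by i=1)
p(7) = min(0+0·7=0, -8+1·7=-1, -1+2·7=13) = -1 (attained by i=1)
Answer: p(-1) = -9; p(4) = -4; p(-6) = -14; p(7) = -1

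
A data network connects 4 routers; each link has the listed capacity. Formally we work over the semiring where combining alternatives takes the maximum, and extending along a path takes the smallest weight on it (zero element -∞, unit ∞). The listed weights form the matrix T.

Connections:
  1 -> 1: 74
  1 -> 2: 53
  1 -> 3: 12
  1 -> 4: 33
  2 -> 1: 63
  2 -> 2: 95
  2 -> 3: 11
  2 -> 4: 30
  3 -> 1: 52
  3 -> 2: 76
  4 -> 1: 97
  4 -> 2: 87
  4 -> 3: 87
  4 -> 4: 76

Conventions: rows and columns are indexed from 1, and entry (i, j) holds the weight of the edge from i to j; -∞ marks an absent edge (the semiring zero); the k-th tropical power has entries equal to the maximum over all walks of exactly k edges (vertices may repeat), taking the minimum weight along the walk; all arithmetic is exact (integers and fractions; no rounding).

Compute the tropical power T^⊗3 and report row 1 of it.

T^⊗2:
  [74, 53, 33, 33]
  [63, 95, 30, 33]
  [63, 76, 12, 33]
  [76, 87, 76, 76]
T^⊗3:
  [74, 53, 33, 33]
  [63, 95, 33, 33]
  [63, 76, 33, 33]
  [76, 87, 76, 76]
Answer: row 1 of T^⊗3 = [74, 53, 33, 33]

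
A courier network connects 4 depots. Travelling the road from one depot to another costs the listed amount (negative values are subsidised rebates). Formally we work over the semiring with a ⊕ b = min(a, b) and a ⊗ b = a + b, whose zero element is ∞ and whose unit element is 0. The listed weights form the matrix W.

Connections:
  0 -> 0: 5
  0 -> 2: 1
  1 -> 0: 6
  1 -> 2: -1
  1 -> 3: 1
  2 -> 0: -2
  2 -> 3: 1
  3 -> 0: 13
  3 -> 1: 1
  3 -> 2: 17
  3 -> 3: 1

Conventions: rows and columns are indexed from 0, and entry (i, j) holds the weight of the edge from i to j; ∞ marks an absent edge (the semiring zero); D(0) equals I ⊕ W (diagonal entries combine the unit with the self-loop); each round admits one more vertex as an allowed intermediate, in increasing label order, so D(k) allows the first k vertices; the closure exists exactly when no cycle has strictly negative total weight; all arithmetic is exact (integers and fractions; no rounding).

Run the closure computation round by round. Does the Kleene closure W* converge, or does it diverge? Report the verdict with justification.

D(0):
  [0, ∞, 1, ∞]
  [6, 0, -1, 1]
  [-2, ∞, 0, 1]
  [13, 1, 17, 0]
Detection: at round 1, diagonal entry (2, 2) turns strictly negative.
Key observation: the cycle 2->0->2 has total weight (-2) + 1, which is strictly negative.
Answer: DIVERGES — negative cycle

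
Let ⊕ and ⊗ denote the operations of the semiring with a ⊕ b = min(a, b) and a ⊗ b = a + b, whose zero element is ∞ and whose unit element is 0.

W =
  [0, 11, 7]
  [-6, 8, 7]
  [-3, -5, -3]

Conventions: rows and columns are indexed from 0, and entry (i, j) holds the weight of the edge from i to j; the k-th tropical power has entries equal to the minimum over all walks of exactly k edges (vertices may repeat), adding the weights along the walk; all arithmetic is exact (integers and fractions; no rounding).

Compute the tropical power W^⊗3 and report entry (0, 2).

W^⊗2:
  [0, 2, 4]
  [-6, 2, 1]
  [-11, -8, -6]
W^⊗3:
  [-4, -1, 1]
  [-6, -4, -2]
  [-14, -11, -9]
Key observation: the optimum is the walk 0->2->2->2, with weight 7 + (-3) + (-3) = 1.
Optimal value attained by: walk 0->2->2->2.
Answer: (W^⊗3)[0][2] = 1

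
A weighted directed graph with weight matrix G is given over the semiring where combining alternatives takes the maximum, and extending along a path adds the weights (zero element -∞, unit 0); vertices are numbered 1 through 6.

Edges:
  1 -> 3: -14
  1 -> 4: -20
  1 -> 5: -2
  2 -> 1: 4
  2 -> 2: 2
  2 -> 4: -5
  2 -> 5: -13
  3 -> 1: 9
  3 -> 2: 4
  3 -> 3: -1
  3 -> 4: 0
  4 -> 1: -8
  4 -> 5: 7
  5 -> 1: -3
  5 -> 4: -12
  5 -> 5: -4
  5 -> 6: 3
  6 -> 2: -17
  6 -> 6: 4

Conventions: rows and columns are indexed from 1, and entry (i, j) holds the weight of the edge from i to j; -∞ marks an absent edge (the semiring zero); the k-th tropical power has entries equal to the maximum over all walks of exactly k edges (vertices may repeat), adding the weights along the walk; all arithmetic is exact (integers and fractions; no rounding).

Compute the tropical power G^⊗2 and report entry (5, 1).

G^⊗2:
  [-5, -10, -15, -14, -6, 1]
  [6, 4, -10, -3, 2, -10]
  [8, 6, -2, -1, 7, -∞]
  [4, -∞, -22, -5, 3, 10]
  [-7, -14, -17, -16, -5, 7]
  [-13, -13, -∞, -22, -30, 8]
Key observation: the optimum is the walk 5->5->1, with weight (-4) + (-3) = -7.
Optimal value attained by: walk 5->5->1.
Answer: (G^⊗2)[5][1] = -7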